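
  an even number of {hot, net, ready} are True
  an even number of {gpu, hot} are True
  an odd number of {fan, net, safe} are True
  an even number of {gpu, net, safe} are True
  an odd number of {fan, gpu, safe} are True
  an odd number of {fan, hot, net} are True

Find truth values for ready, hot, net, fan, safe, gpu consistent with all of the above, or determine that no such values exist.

ready: False; hot: False; net: False; fan: True; safe: False; gpu: False

{hot, net, ready}: 0 true → even ✓
{gpu, hot}: 0 true → even ✓
{fan, net, safe}: 1 true → odd ✓
{gpu, net, safe}: 0 true → even ✓
{fan, gpu, safe}: 1 true → odd ✓
{fan, hot, net}: 1 true → odd ✓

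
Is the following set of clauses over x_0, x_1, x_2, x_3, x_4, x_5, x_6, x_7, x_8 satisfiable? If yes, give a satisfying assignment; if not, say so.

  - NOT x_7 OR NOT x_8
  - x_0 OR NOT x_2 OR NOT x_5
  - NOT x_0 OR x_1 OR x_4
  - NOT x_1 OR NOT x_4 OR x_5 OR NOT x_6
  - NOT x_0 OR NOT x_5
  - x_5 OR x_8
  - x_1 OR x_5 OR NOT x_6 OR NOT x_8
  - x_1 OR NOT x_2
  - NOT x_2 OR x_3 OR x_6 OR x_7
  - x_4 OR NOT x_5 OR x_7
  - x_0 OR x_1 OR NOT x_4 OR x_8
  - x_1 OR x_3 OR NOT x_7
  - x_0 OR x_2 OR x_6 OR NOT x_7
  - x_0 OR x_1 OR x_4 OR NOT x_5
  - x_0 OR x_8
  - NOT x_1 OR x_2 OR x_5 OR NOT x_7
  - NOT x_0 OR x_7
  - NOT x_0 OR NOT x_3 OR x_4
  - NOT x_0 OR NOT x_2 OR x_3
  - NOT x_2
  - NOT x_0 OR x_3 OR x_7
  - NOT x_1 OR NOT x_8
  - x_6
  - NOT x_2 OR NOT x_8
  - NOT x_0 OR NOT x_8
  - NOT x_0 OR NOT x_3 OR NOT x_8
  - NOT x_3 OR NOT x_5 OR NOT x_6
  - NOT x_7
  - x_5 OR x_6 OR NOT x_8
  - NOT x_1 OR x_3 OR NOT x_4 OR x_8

Unit clause (NOT x_2) forces x_2 = False.
Unit clause (x_6) forces x_6 = True.
Unit clause (NOT x_7) forces x_7 = False.
In (NOT x_0 OR x_7) only NOT x_0 is left, so x_0 = False.
In (x_0 OR x_8) only x_8 is left, so x_8 = True.
In (NOT x_1 OR NOT x_8) only NOT x_1 is left, so x_1 = False.
In (x_1 OR x_5 OR NOT x_6 OR NOT x_8) only x_5 is left, so x_5 = True.
In (x_4 OR NOT x_5 OR x_7) only x_4 is left, so x_4 = True.
In (NOT x_3 OR NOT x_5 OR NOT x_6) only NOT x_3 is left, so x_3 = False.
All clauses satisfied.

x_0: False; x_1: False; x_2: False; x_3: False; x_4: True; x_5: True; x_6: True; x_7: False; x_8: True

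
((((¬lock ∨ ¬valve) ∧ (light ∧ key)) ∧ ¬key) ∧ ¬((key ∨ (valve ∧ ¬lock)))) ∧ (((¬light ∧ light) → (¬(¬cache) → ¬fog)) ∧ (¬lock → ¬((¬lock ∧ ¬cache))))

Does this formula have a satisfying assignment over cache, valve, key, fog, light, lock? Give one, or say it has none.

No satisfying assignment exists.

Case key = True: the conjunct ¬key is False.
Case key = False: the conjunct key is False.
Both cases fail — unsatisfiable.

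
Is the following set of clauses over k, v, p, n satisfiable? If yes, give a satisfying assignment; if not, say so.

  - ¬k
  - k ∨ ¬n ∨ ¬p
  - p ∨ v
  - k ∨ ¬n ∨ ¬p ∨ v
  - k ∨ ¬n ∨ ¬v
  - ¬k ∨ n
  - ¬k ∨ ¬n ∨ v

k = False, v = True, p = True, n = False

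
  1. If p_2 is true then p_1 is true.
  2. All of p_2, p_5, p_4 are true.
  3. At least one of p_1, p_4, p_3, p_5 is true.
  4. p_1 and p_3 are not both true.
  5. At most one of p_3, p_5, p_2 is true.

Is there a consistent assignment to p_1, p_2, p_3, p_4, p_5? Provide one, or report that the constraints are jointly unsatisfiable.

Case p_5 = True:
  (2) forces p_2 = True.
  Constraint (5) is violated (p_5=T, p_2=T) — contradiction.
Case p_5 = False:
  Constraint (2) is violated (p_5=F) — contradiction.
Both cases fail — unsatisfiable.

UNSATISFIABLE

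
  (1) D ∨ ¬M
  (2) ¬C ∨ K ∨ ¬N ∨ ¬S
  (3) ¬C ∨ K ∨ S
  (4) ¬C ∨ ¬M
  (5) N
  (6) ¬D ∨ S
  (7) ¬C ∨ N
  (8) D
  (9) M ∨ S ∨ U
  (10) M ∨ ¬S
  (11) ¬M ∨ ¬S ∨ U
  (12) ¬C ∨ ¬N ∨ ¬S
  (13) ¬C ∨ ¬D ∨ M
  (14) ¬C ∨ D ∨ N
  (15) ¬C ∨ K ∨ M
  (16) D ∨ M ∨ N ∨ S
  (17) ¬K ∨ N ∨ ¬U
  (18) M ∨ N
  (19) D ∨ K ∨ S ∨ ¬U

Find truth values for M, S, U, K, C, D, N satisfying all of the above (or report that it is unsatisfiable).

Unit clause (N) forces N = True.
Unit clause (D) forces D = True.
In (¬D ∨ S) only S is left, so S = True.
In (M ∨ ¬S) only M is left, so M = True.
In (¬M ∨ ¬S ∨ U) only U is left, so U = True.
In (¬C ∨ ¬N ∨ ¬S) only ¬C is left, so C = False.
Set K = False.
All clauses satisfied.

M: True; S: True; U: True; K: False; C: False; D: True; N: True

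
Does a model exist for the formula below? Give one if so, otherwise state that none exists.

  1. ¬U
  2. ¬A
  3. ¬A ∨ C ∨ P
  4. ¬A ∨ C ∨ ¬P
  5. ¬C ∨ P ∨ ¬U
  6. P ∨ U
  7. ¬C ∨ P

U=F, A=F, C=F, P=T

Unit clause (¬U) forces U = False.
Unit clause (¬A) forces A = False.
In (P ∨ U) only P is left, so P = True.
Set C = False.
Check each clause:
  (¬U): ¬U holds.
  (¬A): ¬A holds.
  (¬A ∨ C ∨ P): ¬A holds.
  (¬A ∨ C ∨ ¬P): ¬A holds.
  (¬C ∨ P ∨ ¬U): ¬C holds.
  (P ∨ U): P holds.
  (¬C ∨ P): ¬C holds.
All clauses satisfied.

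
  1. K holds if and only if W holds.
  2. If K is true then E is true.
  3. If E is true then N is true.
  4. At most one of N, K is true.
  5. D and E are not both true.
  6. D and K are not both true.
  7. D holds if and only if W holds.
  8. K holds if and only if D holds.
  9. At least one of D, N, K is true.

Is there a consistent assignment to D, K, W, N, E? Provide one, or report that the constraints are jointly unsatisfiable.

D=F, K=F, W=F, N=T, E=F

  (1) K=F, W=F — same ✓
  (2) K=F ⇒ E: vacuous ✓
  (3) E=F ⇒ N: vacuous ✓
  (4) {N, K}: 1 true — at most one ✓
  (5) D=F, E=F — not both ✓
  (6) D=F, K=F — not both ✓
  (7) D=F, W=F — same ✓
  (8) K=F, D=F — same ✓
  (9) {D, N, K}: 1 true — at least one ✓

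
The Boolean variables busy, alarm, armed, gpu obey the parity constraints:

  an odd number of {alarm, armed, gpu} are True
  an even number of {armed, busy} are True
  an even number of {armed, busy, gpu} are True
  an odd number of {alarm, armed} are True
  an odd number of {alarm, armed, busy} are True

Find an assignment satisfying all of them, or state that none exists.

busy = False, alarm = True, armed = False, gpu = False

{alarm, armed, gpu}: 1 true → odd ✓
{armed, busy}: 0 true → even ✓
{armed, busy, gpu}: 0 true → even ✓
{alarm, armed}: 1 true → odd ✓
{alarm, armed, busy}: 1 true → odd ✓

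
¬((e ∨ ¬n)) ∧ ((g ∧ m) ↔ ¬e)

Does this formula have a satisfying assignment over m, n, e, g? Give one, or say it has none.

m = True, n = True, e = False, g = True

  ¬((e ∨ ¬n)) = True
    e ∨ ¬n = False
      ¬n = False
  (g ∧ m) ↔ ¬e = True
    g ∧ m = True
    ¬e = True
Both conjuncts True, so the formula holds.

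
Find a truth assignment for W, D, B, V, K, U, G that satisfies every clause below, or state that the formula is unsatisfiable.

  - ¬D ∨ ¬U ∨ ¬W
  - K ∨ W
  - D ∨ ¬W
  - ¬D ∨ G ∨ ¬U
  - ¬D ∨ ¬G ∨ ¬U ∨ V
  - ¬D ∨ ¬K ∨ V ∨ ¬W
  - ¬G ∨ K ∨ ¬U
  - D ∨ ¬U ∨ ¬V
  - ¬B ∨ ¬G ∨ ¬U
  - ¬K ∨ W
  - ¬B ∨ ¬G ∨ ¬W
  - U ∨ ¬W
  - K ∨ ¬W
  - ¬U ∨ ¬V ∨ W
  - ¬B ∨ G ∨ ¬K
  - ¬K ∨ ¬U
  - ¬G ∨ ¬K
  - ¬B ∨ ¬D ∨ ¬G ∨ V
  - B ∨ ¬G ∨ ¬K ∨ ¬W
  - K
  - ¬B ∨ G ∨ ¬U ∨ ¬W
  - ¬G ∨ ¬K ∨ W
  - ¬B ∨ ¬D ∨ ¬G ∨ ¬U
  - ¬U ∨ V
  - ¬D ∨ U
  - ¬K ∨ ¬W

Case K = True:
  (¬K ∨ W) forces W = True.
  Clause (¬K ∨ ¬W) is falsified — contradiction.
Case K = False:
  Clause (K) is falsified — contradiction.
Both cases fail, so the formula is unsatisfiable.

The formula is unsatisfiable.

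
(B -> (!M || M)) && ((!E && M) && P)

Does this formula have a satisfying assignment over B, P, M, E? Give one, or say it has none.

B = False, P = True, M = True, E = False

  B -> (!M || M) = True
    !M || M = True
      !M = False
  (!E && M) && P = True
    !E && M = True
      !E = True
Both conjuncts True, so the formula holds.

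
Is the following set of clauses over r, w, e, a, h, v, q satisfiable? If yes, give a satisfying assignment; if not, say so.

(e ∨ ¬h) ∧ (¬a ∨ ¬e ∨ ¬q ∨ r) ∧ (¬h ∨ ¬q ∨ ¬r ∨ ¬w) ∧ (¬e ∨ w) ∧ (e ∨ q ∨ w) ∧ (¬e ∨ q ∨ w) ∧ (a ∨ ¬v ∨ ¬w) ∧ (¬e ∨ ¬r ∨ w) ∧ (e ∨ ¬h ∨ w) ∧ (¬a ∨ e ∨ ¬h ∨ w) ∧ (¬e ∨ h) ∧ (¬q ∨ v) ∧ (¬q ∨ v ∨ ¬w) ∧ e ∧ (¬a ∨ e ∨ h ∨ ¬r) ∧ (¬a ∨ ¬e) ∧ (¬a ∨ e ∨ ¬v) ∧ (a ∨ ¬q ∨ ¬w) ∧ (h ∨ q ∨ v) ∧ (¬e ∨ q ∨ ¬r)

r=F, w=T, e=T, a=F, h=T, v=F, q=F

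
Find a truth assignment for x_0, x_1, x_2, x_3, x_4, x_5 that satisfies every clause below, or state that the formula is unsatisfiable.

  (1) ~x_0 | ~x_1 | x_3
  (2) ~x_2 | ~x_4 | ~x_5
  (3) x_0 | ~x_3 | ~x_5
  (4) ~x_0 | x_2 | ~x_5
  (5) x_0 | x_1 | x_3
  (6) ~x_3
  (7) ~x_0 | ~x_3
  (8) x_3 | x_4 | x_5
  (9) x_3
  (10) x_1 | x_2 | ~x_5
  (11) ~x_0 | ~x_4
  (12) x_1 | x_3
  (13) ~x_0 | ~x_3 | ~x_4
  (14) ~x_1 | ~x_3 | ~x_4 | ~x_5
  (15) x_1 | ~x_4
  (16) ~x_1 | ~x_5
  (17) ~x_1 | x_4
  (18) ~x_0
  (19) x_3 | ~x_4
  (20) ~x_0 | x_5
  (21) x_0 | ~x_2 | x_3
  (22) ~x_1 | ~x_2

Case x_3 = True:
  Clause (~x_3) is falsified — contradiction.
Case x_3 = False:
  Clause (x_3) is falsified — contradiction.
Both cases fail, so the formula is unsatisfiable.

Unsatisfiable — no assignment works.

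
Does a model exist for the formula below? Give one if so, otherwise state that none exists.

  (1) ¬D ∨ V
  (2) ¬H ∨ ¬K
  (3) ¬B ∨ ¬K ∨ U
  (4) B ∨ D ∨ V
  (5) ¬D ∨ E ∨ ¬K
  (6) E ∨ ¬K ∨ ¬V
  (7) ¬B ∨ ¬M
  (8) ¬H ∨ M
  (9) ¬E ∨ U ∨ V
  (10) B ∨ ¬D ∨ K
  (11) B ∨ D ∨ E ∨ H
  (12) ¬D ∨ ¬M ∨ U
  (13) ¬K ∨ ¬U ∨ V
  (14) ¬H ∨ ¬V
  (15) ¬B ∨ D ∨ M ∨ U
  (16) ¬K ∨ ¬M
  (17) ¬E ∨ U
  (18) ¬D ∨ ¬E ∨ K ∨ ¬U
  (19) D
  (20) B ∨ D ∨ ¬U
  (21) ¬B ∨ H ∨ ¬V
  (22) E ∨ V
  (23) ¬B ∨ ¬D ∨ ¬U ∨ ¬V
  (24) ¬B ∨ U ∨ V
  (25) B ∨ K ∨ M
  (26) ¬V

Case D = True:
  (¬D ∨ V) forces V = True.
  Clause (¬V) is falsified — contradiction.
Case D = False:
  Clause (D) is falsified — contradiction.
Both cases fail, so the formula is unsatisfiable.

UNSATISFIABLE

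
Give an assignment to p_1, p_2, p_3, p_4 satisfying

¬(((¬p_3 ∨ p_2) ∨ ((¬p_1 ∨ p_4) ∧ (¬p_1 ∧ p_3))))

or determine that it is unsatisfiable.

p_1=T, p_2=F, p_3=T, p_4=T

  ¬(((¬p_3 ∨ p_2) ∨ ((¬p_1 ∨ p_4) ∧ (¬p_1 ∧ p_3)))) = True
    (¬p_3 ∨ p_2) ∨ ((¬p_1 ∨ p_4) ∧ (¬p_1 ∧ p_3)) = False
      ¬p_3 ∨ p_2 = False
        ¬p_3 = False
      (¬p_1 ∨ p_4) ∧ (¬p_1 ∧ p_3) = False
        ¬p_1 ∨ p_4 = True
          ¬p_1 = False
        ¬p_1 ∧ p_3 = False
          ¬p_1 = False
The formula evaluates to True.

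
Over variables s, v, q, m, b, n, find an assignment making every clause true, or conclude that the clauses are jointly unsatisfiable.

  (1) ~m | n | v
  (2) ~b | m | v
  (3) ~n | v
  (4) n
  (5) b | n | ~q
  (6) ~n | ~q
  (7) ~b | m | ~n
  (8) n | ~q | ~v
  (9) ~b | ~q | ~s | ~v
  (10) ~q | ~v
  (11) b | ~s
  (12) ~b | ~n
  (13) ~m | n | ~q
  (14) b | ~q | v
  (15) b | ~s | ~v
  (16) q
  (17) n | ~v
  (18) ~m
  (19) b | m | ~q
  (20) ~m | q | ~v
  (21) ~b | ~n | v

The formula is unsatisfiable.

Case q = True:
  (n) forces n = True.
  Clause (~n | ~q) is falsified — contradiction.
Case q = False:
  Clause (q) is falsified — contradiction.
Both cases fail, so the formula is unsatisfiable.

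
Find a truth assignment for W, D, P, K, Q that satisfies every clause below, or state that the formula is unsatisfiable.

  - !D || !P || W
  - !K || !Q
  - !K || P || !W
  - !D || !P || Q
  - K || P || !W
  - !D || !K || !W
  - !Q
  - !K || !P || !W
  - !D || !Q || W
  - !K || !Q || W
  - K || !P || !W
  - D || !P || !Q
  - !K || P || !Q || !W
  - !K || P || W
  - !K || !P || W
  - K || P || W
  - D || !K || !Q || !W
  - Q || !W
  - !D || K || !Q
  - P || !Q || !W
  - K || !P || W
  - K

Case K = True:
  (!K || !Q) forces Q = False.
  (Q || !W) forces W = False.
  (!K || P || W) forces P = True.
  Clause (!K || !P || W) is falsified — contradiction.
Case K = False:
  Clause (K) is falsified — contradiction.
Both cases fail, so the formula is unsatisfiable.

No satisfying assignment exists.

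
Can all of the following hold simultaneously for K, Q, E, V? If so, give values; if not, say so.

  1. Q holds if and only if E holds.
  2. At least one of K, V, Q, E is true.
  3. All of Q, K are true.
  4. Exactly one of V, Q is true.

K=T; Q=T; E=T; V=F

  (1) Q=T, E=T — same ✓
  (2) {K, V, Q, E}: 3 true — at least one ✓
  (3) {Q, K}: all 2 true ✓
  (4) {V, Q}: 1 true — exactly one ✓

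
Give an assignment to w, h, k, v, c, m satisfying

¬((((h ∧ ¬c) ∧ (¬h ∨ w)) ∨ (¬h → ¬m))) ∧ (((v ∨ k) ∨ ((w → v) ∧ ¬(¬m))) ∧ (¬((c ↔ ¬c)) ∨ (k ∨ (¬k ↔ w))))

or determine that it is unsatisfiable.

w: False; h: False; k: False; v: True; c: False; m: True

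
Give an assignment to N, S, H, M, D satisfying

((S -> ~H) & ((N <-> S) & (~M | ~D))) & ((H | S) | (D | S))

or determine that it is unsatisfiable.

N = False, S = False, H = True, M = True, D = False

  (S -> ~H) & ((N <-> S) & (~M | ~D)) = True
    S -> ~H = True
      ~H = False
    (N <-> S) & (~M | ~D) = True
      N <-> S = True
      ~M | ~D = True
        ~M = False
        ~D = True
  (H | S) | (D | S) = True
    H | S = True
    D | S = False
Both conjuncts True, so the formula holds.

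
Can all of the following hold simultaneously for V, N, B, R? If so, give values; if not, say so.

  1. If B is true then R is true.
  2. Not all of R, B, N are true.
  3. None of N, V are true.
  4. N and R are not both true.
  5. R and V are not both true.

V: False; N: False; B: False; R: False

  (1) B=F ⇒ R: vacuous ✓
  (2) {R, B, N}: 0/3 true — not all ✓
  (3) {N, V}: 0 true — none ✓
  (4) N=F, R=F — not both ✓
  (5) R=F, V=F — not both ✓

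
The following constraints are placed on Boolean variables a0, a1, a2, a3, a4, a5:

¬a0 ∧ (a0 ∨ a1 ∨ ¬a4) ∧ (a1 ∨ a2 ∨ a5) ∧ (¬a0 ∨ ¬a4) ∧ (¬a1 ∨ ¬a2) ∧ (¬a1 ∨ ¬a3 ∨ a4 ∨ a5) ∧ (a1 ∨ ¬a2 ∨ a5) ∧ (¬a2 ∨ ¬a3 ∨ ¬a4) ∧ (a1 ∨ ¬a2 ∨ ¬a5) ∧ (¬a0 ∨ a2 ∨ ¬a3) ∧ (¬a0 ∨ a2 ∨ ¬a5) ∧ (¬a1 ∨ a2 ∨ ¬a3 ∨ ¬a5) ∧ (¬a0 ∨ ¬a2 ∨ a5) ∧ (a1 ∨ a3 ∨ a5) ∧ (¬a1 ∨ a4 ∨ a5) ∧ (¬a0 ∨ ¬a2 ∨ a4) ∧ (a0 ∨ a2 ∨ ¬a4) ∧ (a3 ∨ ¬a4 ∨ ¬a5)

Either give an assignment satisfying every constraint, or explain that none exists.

Unit clause (¬a0) forces a0 = False.
Set a1 = False.
  then (a0 ∨ a1 ∨ ¬a4) forces a4 = False.
Try a2 = True:
  (a1 ∨ ¬a2 ∨ a5) forces a5 = True.
  clause (a1 ∨ ¬a2 ∨ ¬a5) is falsified — backtrack.
So a2 = False.
  then (a1 ∨ a2 ∨ a5) forces a5 = True.
Set a3 = True.
All clauses satisfied.

a0: False, a1: False, a2: False, a3: True, a4: False, a5: True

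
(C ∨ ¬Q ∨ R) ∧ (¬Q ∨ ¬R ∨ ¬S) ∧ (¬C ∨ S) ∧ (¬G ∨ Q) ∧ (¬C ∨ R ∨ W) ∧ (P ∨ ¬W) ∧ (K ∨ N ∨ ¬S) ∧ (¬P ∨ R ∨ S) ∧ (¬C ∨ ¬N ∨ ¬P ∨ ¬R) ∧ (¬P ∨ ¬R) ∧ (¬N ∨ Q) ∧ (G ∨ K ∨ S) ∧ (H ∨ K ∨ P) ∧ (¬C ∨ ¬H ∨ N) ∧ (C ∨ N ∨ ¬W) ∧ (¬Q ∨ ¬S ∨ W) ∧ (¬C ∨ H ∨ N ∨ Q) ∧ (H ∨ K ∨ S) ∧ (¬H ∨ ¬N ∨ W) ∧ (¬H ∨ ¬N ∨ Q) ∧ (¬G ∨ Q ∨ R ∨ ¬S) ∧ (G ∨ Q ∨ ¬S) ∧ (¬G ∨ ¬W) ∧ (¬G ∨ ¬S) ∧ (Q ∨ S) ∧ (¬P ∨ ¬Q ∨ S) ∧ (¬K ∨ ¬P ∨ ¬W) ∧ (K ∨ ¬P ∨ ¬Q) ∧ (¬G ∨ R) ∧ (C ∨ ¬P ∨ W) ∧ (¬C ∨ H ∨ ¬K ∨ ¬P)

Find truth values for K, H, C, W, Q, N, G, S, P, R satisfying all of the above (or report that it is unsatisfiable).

Set K = True.
Set H = False.
Set C = False.
Try W = True:
  (P ∨ ¬W) forces P = True.
  clause (¬K ∨ ¬P ∨ ¬W) is falsified — backtrack.
So W = False.
  then (C ∨ ¬P ∨ W) forces P = False.
Try Q = False:
  (¬G ∨ Q) forces G = False.
  (¬N ∨ Q) forces N = False.
  (G ∨ Q ∨ ¬S) forces S = False.
  clause (Q ∨ S) is falsified — backtrack.
So Q = True.
  then (C ∨ ¬Q ∨ R) forces R = True.
  then (¬Q ∨ ¬R ∨ ¬S) forces S = False.
Set N = True.
Set G = False.
All clauses satisfied.

K = True, H = False, C = False, W = False, Q = True, N = True, G = False, S = False, P = False, R = True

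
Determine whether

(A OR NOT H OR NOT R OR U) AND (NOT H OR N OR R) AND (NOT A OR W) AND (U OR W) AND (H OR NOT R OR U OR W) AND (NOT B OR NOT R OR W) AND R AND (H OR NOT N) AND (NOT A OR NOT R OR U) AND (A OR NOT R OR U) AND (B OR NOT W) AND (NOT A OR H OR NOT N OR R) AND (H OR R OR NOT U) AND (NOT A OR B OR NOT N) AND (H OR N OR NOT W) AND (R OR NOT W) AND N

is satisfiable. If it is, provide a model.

Unit clause (R) forces R = True.
Unit clause (N) forces N = True.
In (H OR NOT N) only H is left, so H = True.
Set B = True.
  then (NOT B OR NOT R OR W) forces W = True.
Set A = True.
  then (NOT A OR NOT R OR U) forces U = True.
All clauses satisfied.

B: True, R: True, A: True, W: True, N: True, H: True, U: True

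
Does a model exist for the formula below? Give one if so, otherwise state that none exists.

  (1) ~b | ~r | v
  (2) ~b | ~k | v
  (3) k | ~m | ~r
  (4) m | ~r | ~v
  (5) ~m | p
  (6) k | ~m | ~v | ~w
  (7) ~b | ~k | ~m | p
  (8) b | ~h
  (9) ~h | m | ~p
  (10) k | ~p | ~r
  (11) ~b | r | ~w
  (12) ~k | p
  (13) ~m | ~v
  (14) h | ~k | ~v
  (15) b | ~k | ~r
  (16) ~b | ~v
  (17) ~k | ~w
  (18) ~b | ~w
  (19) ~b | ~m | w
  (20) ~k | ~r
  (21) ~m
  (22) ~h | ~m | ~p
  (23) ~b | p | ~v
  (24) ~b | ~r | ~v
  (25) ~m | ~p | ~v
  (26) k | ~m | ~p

Unit clause (~m) forces m = False.
Set p = False.
  then (~k | p) forces k = False.
Set h = True.
  then (b | ~h) forces b = True.
  then (~b | ~v) forces v = False.
  then (~b | ~w) forces w = False.
  then (~b | ~r | v) forces r = False.
All clauses satisfied.

p=F; h=T; m=F; w=F; v=F; b=T; r=F; k=F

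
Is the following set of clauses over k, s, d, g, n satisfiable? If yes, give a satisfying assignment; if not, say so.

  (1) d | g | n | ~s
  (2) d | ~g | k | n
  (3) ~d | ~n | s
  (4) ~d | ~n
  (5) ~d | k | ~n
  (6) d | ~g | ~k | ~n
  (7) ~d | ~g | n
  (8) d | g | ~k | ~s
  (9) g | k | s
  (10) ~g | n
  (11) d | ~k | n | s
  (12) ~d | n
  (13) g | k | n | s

Set k = True.
Set s = False.
Set d = False.
  then (d | ~k | n | s) forces n = True.
  then (d | ~g | ~k | ~n) forces g = False.
All clauses satisfied.

k=T, s=F, d=F, g=F, n=T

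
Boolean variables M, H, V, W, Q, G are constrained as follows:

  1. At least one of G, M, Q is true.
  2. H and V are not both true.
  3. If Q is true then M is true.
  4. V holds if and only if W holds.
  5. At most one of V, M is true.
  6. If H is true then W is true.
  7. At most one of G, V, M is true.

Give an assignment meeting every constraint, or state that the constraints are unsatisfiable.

M: True, H: False, V: False, W: False, Q: True, G: False

  (1) {G, M, Q}: 2 true — at least one ✓
  (2) H=F, V=F — not both ✓
  (3) Q=T ⇒ M: T ✓
  (4) V=F, W=F — same ✓
  (5) {V, M}: 1 true — at most one ✓
  (6) H=F ⇒ W: vacuous ✓
  (7) {G, V, M}: 1 true — at most one ✓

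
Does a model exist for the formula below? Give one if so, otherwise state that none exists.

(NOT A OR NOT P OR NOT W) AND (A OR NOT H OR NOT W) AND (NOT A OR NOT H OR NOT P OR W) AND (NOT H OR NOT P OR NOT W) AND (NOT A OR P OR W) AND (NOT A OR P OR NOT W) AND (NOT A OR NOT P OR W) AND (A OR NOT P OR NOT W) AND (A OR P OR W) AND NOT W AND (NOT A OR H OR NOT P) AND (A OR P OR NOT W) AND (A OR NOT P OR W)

No satisfying assignment exists.

Case P = True:
  (NOT W) forces W = False.
  (NOT A OR NOT P OR W) forces A = False.
  Clause (A OR NOT P OR W) is falsified — contradiction.
Case P = False:
  (NOT W) forces W = False.
  (NOT A OR P OR W) forces A = False.
  Clause (A OR P OR W) is falsified — contradiction.
Both cases fail, so the formula is unsatisfiable.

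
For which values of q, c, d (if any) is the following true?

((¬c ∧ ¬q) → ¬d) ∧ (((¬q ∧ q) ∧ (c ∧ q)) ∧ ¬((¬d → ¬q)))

Case q = True: the conjunct ¬q is False.
Case q = False: the conjunct q is False.
Both cases fail — unsatisfiable.

Unsatisfiable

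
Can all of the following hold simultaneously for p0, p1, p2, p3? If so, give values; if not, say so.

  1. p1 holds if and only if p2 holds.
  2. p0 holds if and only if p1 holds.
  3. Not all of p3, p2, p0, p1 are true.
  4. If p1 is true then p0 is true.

p0 = True, p1 = True, p2 = True, p3 = False

  (1) p1=T, p2=T — same ✓
  (2) p0=T, p1=T — same ✓
  (3) {p3, p2, p0, p1}: 3/4 true — not all ✓
  (4) p1=T ⇒ p0: T ✓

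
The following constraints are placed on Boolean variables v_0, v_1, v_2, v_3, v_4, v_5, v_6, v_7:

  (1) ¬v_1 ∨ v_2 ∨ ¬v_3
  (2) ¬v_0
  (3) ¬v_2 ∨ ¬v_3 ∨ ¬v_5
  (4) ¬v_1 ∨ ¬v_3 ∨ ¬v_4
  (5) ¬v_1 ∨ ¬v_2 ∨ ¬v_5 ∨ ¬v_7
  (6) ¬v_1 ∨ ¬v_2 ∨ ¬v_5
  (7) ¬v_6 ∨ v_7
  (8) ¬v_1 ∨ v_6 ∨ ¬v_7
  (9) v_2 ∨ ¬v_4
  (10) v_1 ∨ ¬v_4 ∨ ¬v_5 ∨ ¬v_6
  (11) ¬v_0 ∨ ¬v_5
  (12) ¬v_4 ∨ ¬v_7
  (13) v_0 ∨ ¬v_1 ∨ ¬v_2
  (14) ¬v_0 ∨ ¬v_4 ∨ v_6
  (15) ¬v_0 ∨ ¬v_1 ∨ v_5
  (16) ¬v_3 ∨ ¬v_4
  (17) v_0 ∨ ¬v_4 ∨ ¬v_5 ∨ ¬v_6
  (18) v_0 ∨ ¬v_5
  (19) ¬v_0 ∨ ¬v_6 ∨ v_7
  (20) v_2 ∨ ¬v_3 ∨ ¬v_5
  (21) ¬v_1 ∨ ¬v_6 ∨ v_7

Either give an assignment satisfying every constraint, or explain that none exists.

v_0: False; v_1: False; v_2: True; v_3: False; v_4: False; v_5: False; v_6: False; v_7: True

Unit clause (¬v_0) forces v_0 = False.
In (v_0 ∨ ¬v_5) only ¬v_5 is left, so v_5 = False.
Set v_1 = False.
Set v_2 = True.
Set v_3 = False.
Set v_4 = False.
Set v_6 = False.
Set v_7 = True.
All clauses satisfied.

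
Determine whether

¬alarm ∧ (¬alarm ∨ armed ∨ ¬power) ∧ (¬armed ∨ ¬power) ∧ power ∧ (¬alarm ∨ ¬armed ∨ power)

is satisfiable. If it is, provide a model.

Unit clause (¬alarm) forces alarm = False.
Unit clause (power) forces power = True.
In (¬armed ∨ ¬power) only ¬armed is left, so armed = False.
Check each clause:
  (¬alarm): ¬alarm holds.
  (¬alarm ∨ armed ∨ ¬power): ¬alarm holds.
  (¬armed ∨ ¬power): ¬armed holds.
  (power): power holds.
  (¬alarm ∨ ¬armed ∨ power): ¬alarm holds.
All clauses satisfied.

alarm=F, power=T, armed=F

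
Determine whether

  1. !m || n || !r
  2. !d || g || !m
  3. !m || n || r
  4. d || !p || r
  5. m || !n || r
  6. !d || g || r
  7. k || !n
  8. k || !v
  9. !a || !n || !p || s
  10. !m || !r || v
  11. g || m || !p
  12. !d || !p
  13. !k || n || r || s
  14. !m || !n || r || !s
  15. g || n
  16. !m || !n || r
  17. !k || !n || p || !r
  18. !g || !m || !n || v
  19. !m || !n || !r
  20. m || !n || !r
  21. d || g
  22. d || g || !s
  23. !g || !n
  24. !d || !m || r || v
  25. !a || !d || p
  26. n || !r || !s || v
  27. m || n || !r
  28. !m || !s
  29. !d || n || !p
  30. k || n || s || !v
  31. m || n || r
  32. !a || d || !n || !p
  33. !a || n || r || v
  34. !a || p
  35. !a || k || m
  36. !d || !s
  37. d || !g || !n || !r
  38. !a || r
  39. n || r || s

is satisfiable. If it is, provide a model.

Case g = True:
  (!g || !n) forces n = False.
  If r = True:
    (!m || n || !r) forces m = False.
    clause (m || n || !r) is falsified.
  If r = False:
    (!m || n || r) forces m = False.
    clause (m || n || r) is falsified.
  Every sub-case reaches a contradiction.
Case g = False:
  (g || n) forces n = True.
  (k || !n) forces k = True.
  (d || g) forces d = True.
  (!d || g || !m) forces m = False.
  (m || !n || r) forces r = True.
  Clause (m || !n || !r) is falsified — contradiction.
Both cases fail, so the formula is unsatisfiable.

Unsatisfiable — no assignment works.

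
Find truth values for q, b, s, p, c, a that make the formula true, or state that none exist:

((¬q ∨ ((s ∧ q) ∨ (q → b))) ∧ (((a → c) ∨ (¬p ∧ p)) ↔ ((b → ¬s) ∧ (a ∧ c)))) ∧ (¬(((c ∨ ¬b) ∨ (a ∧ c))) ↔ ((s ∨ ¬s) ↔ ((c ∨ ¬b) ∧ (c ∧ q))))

q: False, b: True, s: False, p: True, c: True, a: True

  (¬q ∨ ((s ∧ q) ∨ (q → b))) ∧ (((a → c) ∨ (¬p ∧ p)) ↔ ((b → ¬s) ∧ (a ∧ c))) = True
    ¬q ∨ ((s ∧ q) ∨ (q → b)) = True
      ¬q = True
      (s ∧ q) ∨ (q → b) = True
        s ∧ q = False
        q → b = True
    ((a → c) ∨ (¬p ∧ p)) ↔ ((b → ¬s) ∧ (a ∧ c)) = True
      (a → c) ∨ (¬p ∧ p) = True
        a → c = True
        ¬p ∧ p = False
          ¬p = False
      (b → ¬s) ∧ (a ∧ c) = True
        b → ¬s = True
          ¬s = True
        a ∧ c = True
  ¬(((c ∨ ¬b) ∨ (a ∧ c))) ↔ ((s ∨ ¬s) ↔ ((c ∨ ¬b) ∧ (c ∧ q))) = True
    ¬(((c ∨ ¬b) ∨ (a ∧ c))) = False
      (c ∨ ¬b) ∨ (a ∧ c) = True
        c ∨ ¬b = True
          ¬b = False
        a ∧ c = True
    (s ∨ ¬s) ↔ ((c ∨ ¬b) ∧ (c ∧ q)) = False
      s ∨ ¬s = True
        ¬s = True
      (c ∨ ¬b) ∧ (c ∧ q) = False
        c ∨ ¬b = True
          ¬b = False
        c ∧ q = False
Both conjuncts True, so the formula holds.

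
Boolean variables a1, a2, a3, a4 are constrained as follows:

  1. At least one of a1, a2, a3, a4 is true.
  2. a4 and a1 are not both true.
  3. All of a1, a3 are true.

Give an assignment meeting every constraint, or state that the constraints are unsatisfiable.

a1: True, a2: False, a3: True, a4: False

  (1) {a1, a2, a3, a4}: 2 true — at least one ✓
  (2) a4=F, a1=T — not both ✓
  (3) {a1, a3}: all 2 true ✓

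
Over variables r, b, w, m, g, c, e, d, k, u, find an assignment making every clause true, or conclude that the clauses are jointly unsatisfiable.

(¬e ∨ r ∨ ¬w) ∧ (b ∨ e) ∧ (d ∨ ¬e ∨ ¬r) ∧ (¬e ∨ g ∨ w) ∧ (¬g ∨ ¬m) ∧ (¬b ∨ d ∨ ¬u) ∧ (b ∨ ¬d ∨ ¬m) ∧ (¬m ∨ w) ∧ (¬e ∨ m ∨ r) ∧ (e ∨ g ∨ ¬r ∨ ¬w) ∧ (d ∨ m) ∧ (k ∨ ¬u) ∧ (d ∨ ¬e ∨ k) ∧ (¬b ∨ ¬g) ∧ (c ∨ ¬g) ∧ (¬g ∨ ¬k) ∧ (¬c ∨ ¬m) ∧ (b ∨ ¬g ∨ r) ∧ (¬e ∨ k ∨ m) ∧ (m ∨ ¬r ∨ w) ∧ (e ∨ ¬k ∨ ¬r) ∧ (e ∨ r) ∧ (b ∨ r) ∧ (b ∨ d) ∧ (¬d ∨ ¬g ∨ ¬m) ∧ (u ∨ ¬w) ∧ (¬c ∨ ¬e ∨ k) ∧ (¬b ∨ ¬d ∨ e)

r=T, b=F, w=T, m=F, g=F, c=T, e=T, d=T, k=T, u=T

Set r = True.
Set b = False.
  then (b ∨ e) forces e = True.
  then (d ∨ ¬e ∨ ¬r) forces d = True.
  then (b ∨ ¬d ∨ ¬m) forces m = False.
  then (¬e ∨ k ∨ m) forces k = True.
  then (m ∨ ¬r ∨ w) forces w = True.
  then (u ∨ ¬w) forces u = True.
  then (¬g ∨ ¬k) forces g = False.
Set c = True.
All clauses satisfied.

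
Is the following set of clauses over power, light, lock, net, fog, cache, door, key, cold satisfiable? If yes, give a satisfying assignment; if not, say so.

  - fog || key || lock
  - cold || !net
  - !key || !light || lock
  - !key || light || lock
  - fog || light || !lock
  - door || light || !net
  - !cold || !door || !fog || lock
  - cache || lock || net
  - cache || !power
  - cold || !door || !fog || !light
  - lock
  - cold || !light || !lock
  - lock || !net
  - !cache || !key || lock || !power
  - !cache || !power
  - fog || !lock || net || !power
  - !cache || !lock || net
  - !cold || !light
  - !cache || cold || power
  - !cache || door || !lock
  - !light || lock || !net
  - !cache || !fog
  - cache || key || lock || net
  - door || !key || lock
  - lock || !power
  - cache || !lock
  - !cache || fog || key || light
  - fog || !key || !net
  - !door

Case door = True:
  Clause (!door) is falsified — contradiction.
Case door = False:
  (lock) forces lock = True.
  (!cache || door || !lock) forces cache = False.
  Clause (cache || !lock) is falsified — contradiction.
Both cases fail, so the formula is unsatisfiable.

Unsatisfiable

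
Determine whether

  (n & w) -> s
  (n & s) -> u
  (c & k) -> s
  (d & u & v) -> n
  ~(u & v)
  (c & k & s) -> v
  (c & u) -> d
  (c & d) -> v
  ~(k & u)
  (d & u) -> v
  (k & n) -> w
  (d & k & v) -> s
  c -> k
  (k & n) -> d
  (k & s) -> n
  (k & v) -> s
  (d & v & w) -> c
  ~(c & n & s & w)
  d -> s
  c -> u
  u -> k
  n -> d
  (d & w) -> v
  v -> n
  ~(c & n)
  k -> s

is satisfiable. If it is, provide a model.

Set v = False.
Set s = True.
Set w = False.
Try k = True:
  (~k | n | ~s) forces n = True.
  clause (~k | ~n | w) is falsified — backtrack.
So k = False.
  then (k | ~u) forces u = False.
  then (~n | ~s | u) forces n = False.
  then (~c | k) forces c = False.
Set d = False.
All clauses satisfied.

v=F, s=T, w=F, k=F, u=F, d=F, c=F, n=F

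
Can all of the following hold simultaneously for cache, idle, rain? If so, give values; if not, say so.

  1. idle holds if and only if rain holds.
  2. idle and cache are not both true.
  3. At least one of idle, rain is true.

cache: False, idle: True, rain: True

  (1) idle=T, rain=T — same ✓
  (2) idle=T, cache=F — not both ✓
  (3) {idle, rain}: 2 true — at least one ✓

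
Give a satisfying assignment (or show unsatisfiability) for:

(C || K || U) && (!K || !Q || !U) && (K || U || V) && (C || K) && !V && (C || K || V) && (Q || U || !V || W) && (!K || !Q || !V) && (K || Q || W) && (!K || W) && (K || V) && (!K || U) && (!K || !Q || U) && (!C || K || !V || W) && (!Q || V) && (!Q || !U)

U = True, V = False, W = True, K = True, C = False, Q = False

Unit clause (!V) forces V = False.
In (K || V) only K is left, so K = True.
In (!K || U) only U is left, so U = True.
In (!Q || V) only !Q is left, so Q = False.
In (!K || W) only W is left, so W = True.
Set C = False.
All clauses satisfied.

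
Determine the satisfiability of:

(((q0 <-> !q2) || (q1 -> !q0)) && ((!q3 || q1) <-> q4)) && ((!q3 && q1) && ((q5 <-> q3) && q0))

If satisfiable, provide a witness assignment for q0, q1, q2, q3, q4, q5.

q0=T, q1=T, q2=F, q3=F, q4=T, q5=F

  ((q0 <-> !q2) || (q1 -> !q0)) && ((!q3 || q1) <-> q4) = True
    (q0 <-> !q2) || (q1 -> !q0) = True
      q0 <-> !q2 = True
        !q2 = True
      q1 -> !q0 = False
        !q0 = False
    (!q3 || q1) <-> q4 = True
      !q3 || q1 = True
        !q3 = True
  (!q3 && q1) && ((q5 <-> q3) && q0) = True
    !q3 && q1 = True
      !q3 = True
    (q5 <-> q3) && q0 = True
      q5 <-> q3 = True
Both conjuncts True, so the formula holds.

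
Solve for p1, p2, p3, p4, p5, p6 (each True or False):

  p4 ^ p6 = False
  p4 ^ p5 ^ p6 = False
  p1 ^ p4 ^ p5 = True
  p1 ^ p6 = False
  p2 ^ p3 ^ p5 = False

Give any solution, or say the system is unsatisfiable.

Adding constraints 2, 3, 4 mod 2: every variable appears an even number of times on the left, so the left side is 0.
But the right sides sum to 1 (mod 2). 0 ≠ 1 — the system is inconsistent.

UNSATISFIABLE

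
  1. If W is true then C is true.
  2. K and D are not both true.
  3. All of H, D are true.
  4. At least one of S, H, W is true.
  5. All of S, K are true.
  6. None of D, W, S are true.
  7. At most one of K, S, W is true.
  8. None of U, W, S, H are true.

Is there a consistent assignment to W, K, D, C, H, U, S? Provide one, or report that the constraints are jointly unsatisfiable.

Case D = True:
  Constraint (6) is violated (D=T) — contradiction.
Case D = False:
  Constraint (3) is violated (D=F) — contradiction.
Both cases fail — unsatisfiable.

No satisfying assignment exists.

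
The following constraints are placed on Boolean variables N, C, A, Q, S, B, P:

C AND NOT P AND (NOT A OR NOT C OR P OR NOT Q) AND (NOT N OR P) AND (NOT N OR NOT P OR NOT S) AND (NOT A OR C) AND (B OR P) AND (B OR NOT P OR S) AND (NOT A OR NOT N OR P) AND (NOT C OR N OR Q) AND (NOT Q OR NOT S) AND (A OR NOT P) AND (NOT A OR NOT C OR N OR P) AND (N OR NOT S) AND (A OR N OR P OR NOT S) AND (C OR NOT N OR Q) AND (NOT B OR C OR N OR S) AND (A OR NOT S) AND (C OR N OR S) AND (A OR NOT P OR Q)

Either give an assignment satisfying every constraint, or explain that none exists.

Unit clause (C) forces C = True.
Unit clause (NOT P) forces P = False.
In (NOT N OR P) only NOT N is left, so N = False.
In (B OR P) only B is left, so B = True.
In (NOT C OR N OR Q) only Q is left, so Q = True.
In (NOT Q OR NOT S) only NOT S is left, so S = False.
In (NOT A OR NOT C OR N OR P) only NOT A is left, so A = False.
All clauses satisfied.

N = False, C = True, A = False, Q = True, S = False, B = True, P = False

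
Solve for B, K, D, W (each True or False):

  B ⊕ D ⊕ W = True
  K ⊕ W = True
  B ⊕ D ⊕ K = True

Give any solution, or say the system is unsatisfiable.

The formula is unsatisfiable.

Adding constraints 1, 2, 3 mod 2: every variable appears an even number of times on the left, so the left side is 0.
But the right sides sum to 1 (mod 2). 0 ≠ 1 — the system is inconsistent.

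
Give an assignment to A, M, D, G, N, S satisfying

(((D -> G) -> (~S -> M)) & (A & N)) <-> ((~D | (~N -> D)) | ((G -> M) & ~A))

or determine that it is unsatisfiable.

A: True, M: False, D: True, G: True, N: True, S: True

  (((D -> G) -> (~S -> M)) & (A & N)) <-> ((~D | (~N -> D)) | ((G -> M) & ~A)) = True
    ((D -> G) -> (~S -> M)) & (A & N) = True
      (D -> G) -> (~S -> M) = True
        D -> G = True
        ~S -> M = True
          ~S = False
      A & N = True
    (~D | (~N -> D)) | ((G -> M) & ~A) = True
      ~D | (~N -> D) = True
        ~D = False
        ~N -> D = True
          ~N = False
      (G -> M) & ~A = False
        G -> M = False
        ~A = False
The formula evaluates to True.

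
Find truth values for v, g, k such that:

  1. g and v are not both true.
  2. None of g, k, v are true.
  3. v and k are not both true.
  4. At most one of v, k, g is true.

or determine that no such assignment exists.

v: False; g: False; k: False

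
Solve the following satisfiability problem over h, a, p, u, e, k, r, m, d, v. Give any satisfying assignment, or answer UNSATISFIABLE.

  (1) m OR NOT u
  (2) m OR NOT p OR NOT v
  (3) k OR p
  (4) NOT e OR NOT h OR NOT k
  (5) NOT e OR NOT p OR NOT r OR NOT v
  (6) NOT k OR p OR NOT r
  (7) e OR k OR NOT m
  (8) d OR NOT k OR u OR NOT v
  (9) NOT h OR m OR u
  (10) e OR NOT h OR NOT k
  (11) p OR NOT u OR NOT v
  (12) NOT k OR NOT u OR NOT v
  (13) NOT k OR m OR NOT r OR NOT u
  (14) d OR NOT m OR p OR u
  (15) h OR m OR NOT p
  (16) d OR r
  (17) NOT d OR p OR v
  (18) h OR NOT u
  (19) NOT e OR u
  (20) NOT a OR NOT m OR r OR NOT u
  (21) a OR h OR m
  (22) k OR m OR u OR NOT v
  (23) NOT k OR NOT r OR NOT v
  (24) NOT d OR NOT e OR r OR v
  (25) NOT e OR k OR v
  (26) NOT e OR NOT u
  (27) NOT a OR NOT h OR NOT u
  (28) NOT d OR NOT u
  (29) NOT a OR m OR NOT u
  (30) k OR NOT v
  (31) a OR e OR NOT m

h = False, a = True, p = True, u = False, e = False, k = True, r = False, m = True, d = True, v = False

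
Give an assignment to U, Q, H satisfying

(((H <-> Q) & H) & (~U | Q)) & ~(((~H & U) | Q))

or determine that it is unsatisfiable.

Unsatisfiable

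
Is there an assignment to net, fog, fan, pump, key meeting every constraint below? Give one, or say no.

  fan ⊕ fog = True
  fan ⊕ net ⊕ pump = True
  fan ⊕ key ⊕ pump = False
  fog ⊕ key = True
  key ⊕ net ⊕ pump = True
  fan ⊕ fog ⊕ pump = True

net = False, fog = False, fan = True, pump = False, key = True

fan ⊕ fog = T ⊕ F = True ✓
fan ⊕ net ⊕ pump = T ⊕ F ⊕ F = True ✓
fan ⊕ key ⊕ pump = T ⊕ T ⊕ F = False ✓
fog ⊕ key = F ⊕ T = True ✓
key ⊕ net ⊕ pump = T ⊕ F ⊕ F = True ✓
fan ⊕ fog ⊕ pump = T ⊕ F ⊕ F = True ✓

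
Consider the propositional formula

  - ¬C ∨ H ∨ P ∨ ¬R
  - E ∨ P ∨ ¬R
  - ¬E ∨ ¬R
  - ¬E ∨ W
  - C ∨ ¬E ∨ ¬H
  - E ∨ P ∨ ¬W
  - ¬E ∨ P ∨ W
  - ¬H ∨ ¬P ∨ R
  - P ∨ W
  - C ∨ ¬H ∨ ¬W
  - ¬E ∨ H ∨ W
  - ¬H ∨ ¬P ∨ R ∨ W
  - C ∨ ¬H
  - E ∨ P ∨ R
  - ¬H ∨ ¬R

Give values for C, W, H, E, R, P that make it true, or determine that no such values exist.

Set C = False.
  then (C ∨ ¬H) forces H = False.
Set W = True.
Set E = True.
  then (¬E ∨ ¬R) forces R = False.
Set P = True.
All clauses satisfied.

C = False, W = True, H = False, E = True, R = False, P = True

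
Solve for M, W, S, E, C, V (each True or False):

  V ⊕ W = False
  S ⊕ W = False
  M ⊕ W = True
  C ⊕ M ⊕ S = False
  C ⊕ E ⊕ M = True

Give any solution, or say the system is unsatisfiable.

M = True, W = False, S = False, E = True, C = True, V = False

V ⊕ W = F ⊕ F = False ✓
S ⊕ W = F ⊕ F = False ✓
M ⊕ W = T ⊕ F = True ✓
C ⊕ M ⊕ S = T ⊕ T ⊕ F = False ✓
C ⊕ E ⊕ M = T ⊕ T ⊕ T = True ✓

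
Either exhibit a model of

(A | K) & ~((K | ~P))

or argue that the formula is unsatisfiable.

P = True, K = False, A = True

  A | K = True
  ~((K | ~P)) = True
    K | ~P = False
      ~P = False
Both conjuncts True, so the formula holds.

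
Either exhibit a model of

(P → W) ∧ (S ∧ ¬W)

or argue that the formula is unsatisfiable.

S = True, P = False, W = False

  P → W = True
  S ∧ ¬W = True
    ¬W = True
Both conjuncts True, so the formula holds.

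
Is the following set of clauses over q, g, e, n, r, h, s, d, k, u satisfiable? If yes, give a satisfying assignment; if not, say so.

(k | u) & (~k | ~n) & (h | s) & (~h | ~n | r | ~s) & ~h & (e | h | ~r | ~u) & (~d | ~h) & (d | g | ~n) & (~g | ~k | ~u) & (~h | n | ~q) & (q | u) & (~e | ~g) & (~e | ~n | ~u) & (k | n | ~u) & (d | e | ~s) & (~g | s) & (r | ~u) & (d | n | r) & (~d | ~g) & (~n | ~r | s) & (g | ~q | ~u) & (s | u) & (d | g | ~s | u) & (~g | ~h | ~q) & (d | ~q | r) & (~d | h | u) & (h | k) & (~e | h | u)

q: False; g: False; e: True; n: False; r: True; h: False; s: True; d: True; k: True; u: True

Unit clause (~h) forces h = False.
In (h | k) only k is left, so k = True.
In (~k | ~n) only ~n is left, so n = False.
In (h | s) only s is left, so s = True.
Set q = False.
  then (q | u) forces u = True.
  then (r | ~u) forces r = True.
  then (e | h | ~r | ~u) forces e = True.
  then (~g | ~k | ~u) forces g = False.
Set d = True.
All clauses satisfied.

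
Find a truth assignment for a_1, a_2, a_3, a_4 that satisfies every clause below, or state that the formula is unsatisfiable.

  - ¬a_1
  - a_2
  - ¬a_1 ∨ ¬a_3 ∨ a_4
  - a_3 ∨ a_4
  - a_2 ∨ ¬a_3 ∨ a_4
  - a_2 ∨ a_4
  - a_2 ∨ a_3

a_1 = False, a_2 = True, a_3 = True, a_4 = True

Unit clause (¬a_1) forces a_1 = False.
Unit clause (a_2) forces a_2 = True.
Set a_3 = True.
Set a_4 = True.
All clauses satisfied.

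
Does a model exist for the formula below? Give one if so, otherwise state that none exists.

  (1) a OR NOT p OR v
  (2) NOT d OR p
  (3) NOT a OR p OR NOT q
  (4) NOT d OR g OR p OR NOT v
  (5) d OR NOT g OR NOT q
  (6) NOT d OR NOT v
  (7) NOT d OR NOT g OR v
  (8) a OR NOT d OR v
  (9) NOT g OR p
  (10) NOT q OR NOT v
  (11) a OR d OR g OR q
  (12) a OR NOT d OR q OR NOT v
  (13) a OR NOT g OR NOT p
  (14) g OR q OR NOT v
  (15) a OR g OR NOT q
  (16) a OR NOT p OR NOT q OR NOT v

q: False, g: True, v: False, d: False, a: True, p: True

Set q = False.
Set g = True.
  then (NOT g OR p) forces p = True.
  then (a OR NOT g OR NOT p) forces a = True.
Set v = False.
  then (NOT d OR NOT g OR v) forces d = False.
All clauses satisfied.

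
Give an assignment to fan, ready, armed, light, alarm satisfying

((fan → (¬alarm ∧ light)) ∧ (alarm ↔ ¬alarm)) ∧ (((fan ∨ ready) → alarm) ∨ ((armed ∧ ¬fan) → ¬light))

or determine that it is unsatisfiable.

The conjunct alarm ↔ ¬alarm is unsatisfiable on its own:
  alarm=F: evaluates to False.
  alarm=T: evaluates to False.
So the whole conjunction is unsatisfiable.

The formula is unsatisfiable.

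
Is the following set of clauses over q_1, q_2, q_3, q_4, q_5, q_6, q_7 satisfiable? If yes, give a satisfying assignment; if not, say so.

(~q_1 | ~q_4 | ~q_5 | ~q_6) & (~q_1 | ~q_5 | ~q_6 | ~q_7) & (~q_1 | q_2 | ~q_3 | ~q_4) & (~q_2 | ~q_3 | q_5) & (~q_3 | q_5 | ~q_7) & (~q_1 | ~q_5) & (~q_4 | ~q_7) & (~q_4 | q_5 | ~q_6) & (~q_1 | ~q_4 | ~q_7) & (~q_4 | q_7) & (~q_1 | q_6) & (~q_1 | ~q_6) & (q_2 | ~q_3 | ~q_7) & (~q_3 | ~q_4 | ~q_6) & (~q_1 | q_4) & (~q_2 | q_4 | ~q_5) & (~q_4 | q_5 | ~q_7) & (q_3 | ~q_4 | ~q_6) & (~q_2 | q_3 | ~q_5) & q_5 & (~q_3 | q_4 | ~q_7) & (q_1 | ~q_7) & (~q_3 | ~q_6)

Unit clause (q_5) forces q_5 = True.
In (~q_1 | ~q_5) only ~q_1 is left, so q_1 = False.
In (q_1 | ~q_7) only ~q_7 is left, so q_7 = False.
In (~q_4 | q_7) only ~q_4 is left, so q_4 = False.
In (~q_2 | q_4 | ~q_5) only ~q_2 is left, so q_2 = False.
Set q_3 = False.
Set q_6 = False.
All clauses satisfied.

q_1 = False, q_2 = False, q_3 = False, q_4 = False, q_5 = True, q_6 = False, q_7 = False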